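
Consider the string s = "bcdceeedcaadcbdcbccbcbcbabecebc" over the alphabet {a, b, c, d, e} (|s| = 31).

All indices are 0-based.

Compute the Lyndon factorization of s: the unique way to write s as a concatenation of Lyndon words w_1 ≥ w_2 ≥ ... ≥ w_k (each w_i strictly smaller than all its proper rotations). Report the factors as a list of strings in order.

["bcdceeedc", "aadcbdcbccbcbcbabecebc"]

emit factor 1: 'bcdceeedc' (i=0, period=9)
emit factor 2: 'aadcbdcbccbcbcbabecebc' (i=9, period=22)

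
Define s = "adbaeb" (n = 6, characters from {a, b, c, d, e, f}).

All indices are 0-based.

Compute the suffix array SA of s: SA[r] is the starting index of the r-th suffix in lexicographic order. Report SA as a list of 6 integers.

[0, 3, 5, 2, 1, 4]

rank | idx | suffix
   0 |   0 | adbaeb
   1 |   3 | aeb
   2 |   5 | b
   3 |   2 | baeb
   4 |   1 | dbaeb
   5 |   4 | eb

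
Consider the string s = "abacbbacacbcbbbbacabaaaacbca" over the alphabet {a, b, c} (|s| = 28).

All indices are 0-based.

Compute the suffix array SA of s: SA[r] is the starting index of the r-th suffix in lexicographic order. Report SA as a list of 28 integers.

[27, 20, 21, 22, 18, 0, 16, 6, 2, 23, 8, 19, 15, 5, 1, 14, 4, 13, 12, 25, 10, 26, 17, 7, 3, 11, 24, 9]

rank | idx | suffix
   0 |  27 | a
   1 |  20 | aaaacbca
   2 |  21 | aaacbca
   3 |  22 | aacbca
   4 |  18 | abaaaacbca
   5 |   0 | abacbbacacbcbbbbacabaaaacbca
   6 |  16 | acabaaaacbca
   7 |   6 | acacbcbbbbacabaaaacbca
   8 |   2 | acbbacacbcbbbbacabaaaacbca
   9 |  23 | acbca
  10 |   8 | acbcbbbbacabaaaacbca
  11 |  19 | baaaacbca
  12 |  15 | bacabaaaacbca
  13 |   5 | bacacbcbbbbacabaaaacbca
  14 |   1 | bacbbacacbcbbbbacabaaaacbca
  15 |  14 | bbacabaaaacbca
  16 |   4 | bbacacbcbbbbacabaaaacbca
  17 |  13 | bbbacabaaaacbca
  18 |  12 | bbbbacabaaaacbca
  19 |  25 | bca
  20 |  10 | bcbbbbacabaaaacbca
  21 |  26 | ca
  22 |  17 | cabaaaacbca
  23 |   7 | cacbcbbbbacabaaaacbca
  24 |   3 | cbbacacbcbbbbacabaaaacbca
  25 |  11 | cbbbbacabaaaacbca
  26 |  24 | cbca
  27 |   9 | cbcbbbbacabaaaacbca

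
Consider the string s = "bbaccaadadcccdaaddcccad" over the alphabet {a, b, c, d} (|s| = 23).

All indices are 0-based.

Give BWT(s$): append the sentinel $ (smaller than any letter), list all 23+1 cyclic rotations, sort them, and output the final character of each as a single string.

rank  rotation                  last
    0  $bbaccaadadcccdaaddcccad  d
    1  aadadcccdaaddcccad$bbacc  c
    2  aaddcccad$bbaccaadadcccd  d
    3  accaadadcccdaaddcccad$bb  b
    4  ad$bbaccaadadcccdaaddccc  c
    5  adadcccdaaddcccad$bbacca  a
    6  adcccdaaddcccad$bbaccaad  d
    7  addcccad$bbaccaadadcccda  a
    8  baccaadadcccdaaddcccad$b  b
    9  bbaccaadadcccdaaddcccad$  $
   10  caadadcccdaaddcccad$bbac  c
   11  cad$bbaccaadadcccdaaddcc  c
   12  ccaadadcccdaaddcccad$bba  a
   13  ccad$bbaccaadadcccdaaddc  c
   14  cccad$bbaccaadadcccdaadd  d
   15  cccdaaddcccad$bbaccaadad  d
   16  ccdaaddcccad$bbaccaadadc  c
   17  cdaaddcccad$bbaccaadadcc  c
   18  d$bbaccaadadcccdaaddccca  a
   19  daaddcccad$bbaccaadadccc  c
   20  dadcccdaaddcccad$bbaccaa  a
   21  dcccad$bbaccaadadcccdaad  d
   22  dcccdaaddcccad$bbaccaada  a
   23  ddcccad$bbaccaadadcccdaa  a

dcdbcadab$ccacddccacadaa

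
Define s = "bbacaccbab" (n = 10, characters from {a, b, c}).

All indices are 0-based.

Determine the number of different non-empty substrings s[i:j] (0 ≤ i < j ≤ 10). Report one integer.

46

rank→(start, suffix):
  0 → (8, 'ab')
  1 → (2, 'acaccbab')
  2 → (4, 'accbab')
  3 → (9, 'b')
  4 → (7, 'bab')
  5 → (1, 'bacaccbab')
  6 → (0, 'bbacaccbab')
  7 → (3, 'caccbab')
  8 → (6, 'cbab')
  9 → (5, 'ccbab')

SA = [8, 2, 4, 9, 7, 1, 0, 3, 6, 5]
[i] adj suffixes → lcp
  [1] 8/2 → 1 ('a')
  [2] 2/4 → 2 ('ac')
  [3] 4/9 → 0 ('')
  [4] 9/7 → 1 ('b')
  [5] 7/1 → 2 ('ba')
  [6] 1/0 → 1 ('b')
  [7] 0/3 → 0 ('')
  [8] 3/6 → 1 ('c')
  [9] 6/5 → 1 ('c')

n(n+1)/2 = 10·11/2 = 55
Σ LCP = 0 + 1 + 2 + 0 + 1 + 2 + 1 + 0 + 1 + 1 = 9
distinct = 55 − 9 = 46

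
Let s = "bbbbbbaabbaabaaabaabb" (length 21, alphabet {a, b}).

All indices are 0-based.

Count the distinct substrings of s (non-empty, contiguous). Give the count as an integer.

172

sorted suffixes:
  #0 SA[0]=13  'aaabaabb'
  #1 SA[1]=10  'aabaaabaabb'
  #2 SA[2]=14  'aabaabb'
  #3 SA[3]=17  'aabb'
  #4 SA[4]=6  'aabbaabaaabaabb'
  #5 SA[5]=11  'abaaabaabb'
  #6 SA[6]=15  'abaabb'
  #7 SA[7]=18  'abb'
  #8 SA[8]=7  'abbaabaaabaabb'
  #9 SA[9]=20  'b'
  #10 SA[10]=12  'baaabaabb'
  #11 SA[11]=9  'baabaaabaabb'
  #12 SA[12]=16  'baabb'
  #13 SA[13]=5  'baabbaabaaabaabb'
  #14 SA[14]=19  'bb'
  #15 SA[15]=8  'bbaabaaabaabb'
  #16 SA[16]=4  'bbaabbaabaaabaabb'
  #17 SA[17]=3  'bbbaabbaabaaabaabb'
  #18 SA[18]=2  'bbbbaabbaabaaabaabb'
  #19 SA[19]=1  'bbbbbaabbaabaaabaabb'
  #20 SA[20]=0  'bbbbbbaabbaabaaabaabb'

SA = [13, 10, 14, 17, 6, 11, 15, 18, 7, 20, 12, 9, 16, 5, 19, 8, 4, 3, 2, 1, 0]
[i] adj suffixes → lcp
  [1] 13/10 → 2 ('aa')
  [2] 10/14 → 5 ('aabaa')
  [3] 14/17 → 3 ('aab')
  [4] 17/6 → 4 ('aabb')
  [5] 6/11 → 1 ('a')
  [6] 11/15 → 4 ('abaa')
  [7] 15/18 → 2 ('ab')
  [8] 18/7 → 3 ('abb')
  [9] 7/20 → 0 ('')
  [10] 20/12 → 1 ('b')
  [11] 12/9 → 3 ('baa')
  [12] 9/16 → 4 ('baab')
  [13] 16/5 → 5 ('baabb')
  [14] 5/19 → 1 ('b')
  [15] 19/8 → 2 ('bb')
  [16] 8/4 → 5 ('bbaab')
  [17] 4/3 → 2 ('bb')
  [18] 3/2 → 3 ('bbb')
  [19] 2/1 → 4 ('bbbb')
  [20] 1/0 → 5 ('bbbbb')

n(n+1)/2 = 21·22/2 = 231
Σ LCP = 0 + 2 + 5 + 3 + 4 + 1 + 4 + 2 + 3 + 0 + 1 + 3 + 4 + 5 + 1 + 2 + 5 + 2 + 3 + 4 + 5 = 59
distinct = 231 − 59 = 172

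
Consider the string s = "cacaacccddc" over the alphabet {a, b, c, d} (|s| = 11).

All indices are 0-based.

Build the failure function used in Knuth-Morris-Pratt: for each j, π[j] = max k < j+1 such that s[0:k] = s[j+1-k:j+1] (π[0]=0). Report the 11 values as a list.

[0, 0, 1, 2, 0, 1, 1, 1, 0, 0, 1]

π[0] = 0
j=1 s[j]='a': π[1]=0 (border '')
j=2 s[j]='c': π[2]=1 (border 'c')
j=3 s[j]='a': π[3]=2 (border 'ca')
j=4 s[j]='a': k: 2→0; π[4]=0 (border '')
j=5 s[j]='c': π[5]=1 (border 'c')
j=6 s[j]='c': k: 1→0; π[6]=1 (border 'c')
j=7 s[j]='c': k: 1→0; π[7]=1 (border 'c')
j=8 s[j]='d': k: 1→0; π[8]=0 (border '')
j=9 s[j]='d': π[9]=0 (border '')
j=10 s[j]='c': π[10]=1 (border 'c')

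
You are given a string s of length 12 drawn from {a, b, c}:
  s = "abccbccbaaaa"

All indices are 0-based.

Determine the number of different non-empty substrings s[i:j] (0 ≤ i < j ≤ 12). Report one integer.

60

rank | idx | suffix
   0 |  11 | a
   1 |  10 | aa
   2 |   9 | aaa
   3 |   8 | aaaa
   4 |   0 | abccbccbaaaa
   5 |   7 | baaaa
   6 |   4 | bccbaaaa
   7 |   1 | bccbccbaaaa
   8 |   6 | cbaaaa
   9 |   3 | cbccbaaaa
  10 |   5 | ccbaaaa
  11 |   2 | ccbccbaaaa

SA = [11, 10, 9, 8, 0, 7, 4, 1, 6, 3, 5, 2]
rank  pair      lcp
   1  s[11:],s[10:]  1  'a'
   2  s[10:],s[9:]  2  'aa'
   3  s[9:],s[8:]  3  'aaa'
   4  s[8:],s[0:]  1  'a'
   5  s[0:],s[7:]  0  ''
   6  s[7:],s[4:]  1  'b'
   7  s[4:],s[1:]  4  'bccb'
   8  s[1:],s[6:]  0  ''
   9  s[6:],s[3:]  2  'cb'
  10  s[3:],s[5:]  1  'c'
  11  s[5:],s[2:]  3  'ccb'

n(n+1)/2 = 12·13/2 = 78
Σ LCP = 0 + 1 + 2 + 3 + 1 + 0 + 1 + 4 + 0 + 2 + 1 + 3 = 18
distinct = 78 − 18 = 60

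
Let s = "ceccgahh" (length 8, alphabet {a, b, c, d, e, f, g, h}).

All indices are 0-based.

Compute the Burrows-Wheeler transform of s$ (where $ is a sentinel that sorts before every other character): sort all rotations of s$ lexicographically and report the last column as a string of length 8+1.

hge$cccha

rank  rotation   last
    0  $ceccgahh  h
    1  ahh$ceccg  g
    2  ccgahh$ce  e
    3  ceccgahh$  $
    4  cgahh$cec  c
    5  eccgahh$c  c
    6  gahh$cecc  c
    7  h$ceccgah  h
    8  hh$ceccga  a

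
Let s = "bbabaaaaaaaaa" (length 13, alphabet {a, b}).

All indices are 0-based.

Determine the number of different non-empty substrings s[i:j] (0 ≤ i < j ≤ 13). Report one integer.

51

rank→(start, suffix):
  0 → (12, 'a')
  1 → (11, 'aa')
  2 → (10, 'aaa')
  3 → (9, 'aaaa')
  4 → (8, 'aaaaa')
  5 → (7, 'aaaaaa')
  6 → (6, 'aaaaaaa')
  7 → (5, 'aaaaaaaa')
  8 → (4, 'aaaaaaaaa')
  9 → (2, 'abaaaaaaaaa')
  10 → (3, 'baaaaaaaaa')
  11 → (1, 'babaaaaaaaaa')
  12 → (0, 'bbabaaaaaaaaa')

SA = [12, 11, 10, 9, 8, 7, 6, 5, 4, 2, 3, 1, 0]
i: (SA[i-1],SA[i]) lcp shared
  1: (12,11) 1 'a'
  2: (11,10) 2 'aa'
  3: (10,9) 3 'aaa'
  4: (9,8) 4 'aaaa'
  5: (8,7) 5 'aaaaa'
  6: (7,6) 6 'aaaaaa'
  7: (6,5) 7 'aaaaaaa'
  8: (5,4) 8 'aaaaaaaa'
  9: (4,2) 1 'a'
  10: (2,3) 0 ''
  11: (3,1) 2 'ba'
  12: (1,0) 1 'b'

n(n+1)/2 = 13·14/2 = 91
Σ LCP = 0 + 1 + 2 + 3 + 4 + 5 + 6 + 7 + 8 + 1 + 0 + 2 + 1 = 40
distinct = 91 − 40 = 51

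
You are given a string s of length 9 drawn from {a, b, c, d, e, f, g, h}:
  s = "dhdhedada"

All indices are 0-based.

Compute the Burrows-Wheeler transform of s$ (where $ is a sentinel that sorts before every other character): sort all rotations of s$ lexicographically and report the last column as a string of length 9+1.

addae$hhdd

rank  rotation    last
    0  $dhdhedada  a
    1  a$dhdhedad  d
    2  ada$dhdhed  d
    3  da$dhdheda  a
    4  dada$dhdhe  e
    5  dhdhedada$  $
    6  dhedada$dh  h
    7  edada$dhdh  h
    8  hdhedada$d  d
    9  hedada$dhd  d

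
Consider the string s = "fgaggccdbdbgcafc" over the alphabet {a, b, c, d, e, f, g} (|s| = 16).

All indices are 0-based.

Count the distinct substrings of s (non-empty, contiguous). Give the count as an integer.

124

sorted suffixes:
  #0 SA[0]=13  'afc'
  #1 SA[1]=2  'aggccdbdbgcafc'
  #2 SA[2]=8  'bdbgcafc'
  #3 SA[3]=10  'bgcafc'
  #4 SA[4]=15  'c'
  #5 SA[5]=12  'cafc'
  #6 SA[6]=5  'ccdbdbgcafc'
  #7 SA[7]=6  'cdbdbgcafc'
  #8 SA[8]=7  'dbdbgcafc'
  #9 SA[9]=9  'dbgcafc'
  #10 SA[10]=14  'fc'
  #11 SA[11]=0  'fgaggccdbdbgcafc'
  #12 SA[12]=1  'gaggccdbdbgcafc'
  #13 SA[13]=11  'gcafc'
  #14 SA[14]=4  'gccdbdbgcafc'
  #15 SA[15]=3  'ggccdbdbgcafc'

SA = [13, 2, 8, 10, 15, 12, 5, 6, 7, 9, 14, 0, 1, 11, 4, 3]
rank  pair      lcp
   1  s[13:],s[2:]  1  'a'
   2  s[2:],s[8:]  0  ''
   3  s[8:],s[10:]  1  'b'
   4  s[10:],s[15:]  0  ''
   5  s[15:],s[12:]  1  'c'
   6  s[12:],s[5:]  1  'c'
   7  s[5:],s[6:]  1  'c'
   8  s[6:],s[7:]  0  ''
   9  s[7:],s[9:]  2  'db'
  10  s[9:],s[14:]  0  ''
  11  s[14:],s[0:]  1  'f'
  12  s[0:],s[1:]  0  ''
  13  s[1:],s[11:]  1  'g'
  14  s[11:],s[4:]  2  'gc'
  15  s[4:],s[3:]  1  'g'

n(n+1)/2 = 16·17/2 = 136
Σ LCP = 0 + 1 + 0 + 1 + 0 + 1 + 1 + 1 + 0 + 2 + 0 + 1 + 0 + 1 + 2 + 1 = 12
distinct = 136 − 12 = 124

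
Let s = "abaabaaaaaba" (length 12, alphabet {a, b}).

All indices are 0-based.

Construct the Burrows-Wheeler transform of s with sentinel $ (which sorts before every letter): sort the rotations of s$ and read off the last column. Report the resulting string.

rank  rotation       last
    0  $abaabaaaaaba  a
    1  a$abaabaaaaab  b
    2  aaaaaba$abaab  b
    3  aaaaba$abaaba  a
    4  aaaba$abaabaa  a
    5  aaba$abaabaaa  a
    6  aabaaaaaba$ab  b
    7  aba$abaabaaaa  a
    8  abaaaaaba$aba  a
    9  abaabaaaaaba$  $
   10  ba$abaabaaaaa  a
   11  baaaaaba$abaa  a
   12  baabaaaaaba$a  a

abbaaabaa$aaa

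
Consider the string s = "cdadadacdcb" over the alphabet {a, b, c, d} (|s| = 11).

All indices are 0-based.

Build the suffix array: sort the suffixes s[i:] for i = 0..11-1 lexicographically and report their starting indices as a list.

rank | idx | suffix
   0 |   6 | acdcb
   1 |   4 | adacdcb
   2 |   2 | adadacdcb
   3 |  10 | b
   4 |   9 | cb
   5 |   0 | cdadadacdcb
   6 |   7 | cdcb
   7 |   5 | dacdcb
   8 |   3 | dadacdcb
   9 |   1 | dadadacdcb
  10 |   8 | dcb

[6, 4, 2, 10, 9, 0, 7, 5, 3, 1, 8]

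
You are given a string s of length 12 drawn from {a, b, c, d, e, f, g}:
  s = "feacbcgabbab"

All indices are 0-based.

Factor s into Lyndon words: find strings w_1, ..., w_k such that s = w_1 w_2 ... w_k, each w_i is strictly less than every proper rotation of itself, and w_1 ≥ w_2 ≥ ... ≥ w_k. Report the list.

["f", "e", "acbcg", "abb", "ab"]

emit factor 1: 'f' (i=0, period=1)
emit factor 2: 'e' (i=1, period=1)
emit factor 3: 'acbcg' (i=2, period=5)
emit factor 4: 'abb' (i=7, period=3)
emit factor 5: 'ab' (i=10, period=2)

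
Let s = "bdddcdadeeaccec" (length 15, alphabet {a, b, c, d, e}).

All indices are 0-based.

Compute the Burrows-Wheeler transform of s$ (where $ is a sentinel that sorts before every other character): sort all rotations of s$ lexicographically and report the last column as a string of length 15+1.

ced$eadccddbaecd

rank  rotation          last
    0  $bdddcdadeeaccec  c
    1  accec$bdddcdadee  e
    2  adeeaccec$bdddcd  d
    3  bdddcdadeeaccec$  $
    4  c$bdddcdadeeacce  e
    5  ccec$bdddcdadeea  a
    6  cdadeeaccec$bddd  d
    7  cec$bdddcdadeeac  c
    8  dadeeaccec$bdddc  c
    9  dcdadeeaccec$bdd  d
   10  ddcdadeeaccec$bd  d
   11  dddcdadeeaccec$b  b
   12  deeaccec$bdddcda  a
   13  eaccec$bdddcdade  e
   14  ec$bdddcdadeeacc  c
   15  eeaccec$bdddcdad  d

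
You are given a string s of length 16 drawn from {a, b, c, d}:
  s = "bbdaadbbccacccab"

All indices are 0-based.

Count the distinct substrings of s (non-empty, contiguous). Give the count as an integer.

sorted suffixes:
  #0 SA[0]=3  'aadbbccacccab'
  #1 SA[1]=14  'ab'
  #2 SA[2]=10  'acccab'
  #3 SA[3]=4  'adbbccacccab'
  #4 SA[4]=15  'b'
  #5 SA[5]=6  'bbccacccab'
  #6 SA[6]=0  'bbdaadbbccacccab'
  #7 SA[7]=7  'bccacccab'
  #8 SA[8]=1  'bdaadbbccacccab'
  #9 SA[9]=13  'cab'
  #10 SA[10]=9  'cacccab'
  #11 SA[11]=12  'ccab'
  #12 SA[12]=8  'ccacccab'
  #13 SA[13]=11  'cccab'
  #14 SA[14]=2  'daadbbccacccab'
  #15 SA[15]=5  'dbbccacccab'

SA = [3, 14, 10, 4, 15, 6, 0, 7, 1, 13, 9, 12, 8, 11, 2, 5]
rank  pair      lcp
   1  s[3:],s[14:]  1  'a'
   2  s[14:],s[10:]  1  'a'
   3  s[10:],s[4:]  1  'a'
   4  s[4:],s[15:]  0  ''
   5  s[15:],s[6:]  1  'b'
   6  s[6:],s[0:]  2  'bb'
   7  s[0:],s[7:]  1  'b'
   8  s[7:],s[1:]  1  'b'
   9  s[1:],s[13:]  0  ''
  10  s[13:],s[9:]  2  'ca'
  11  s[9:],s[12:]  1  'c'
  12  s[12:],s[8:]  3  'cca'
  13  s[8:],s[11:]  2  'cc'
  14  s[11:],s[2:]  0  ''
  15  s[2:],s[5:]  1  'd'

n(n+1)/2 = 16·17/2 = 136
Σ LCP = 0 + 1 + 1 + 1 + 0 + 1 + 2 + 1 + 1 + 0 + 2 + 1 + 3 + 2 + 0 + 1 = 17
distinct = 136 − 17 = 119

119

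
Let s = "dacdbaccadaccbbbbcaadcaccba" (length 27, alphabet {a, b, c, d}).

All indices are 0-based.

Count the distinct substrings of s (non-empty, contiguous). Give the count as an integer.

336

rank | idx | suffix
   0 |  26 | a
   1 |  18 | aadcaccba
   2 |   5 | accadaccbbbbcaadcaccba
   3 |  22 | accba
   4 |  10 | accbbbbcaadcaccba
   5 |   1 | acdbaccadaccbbbbcaadcaccba
   6 |   8 | adaccbbbbcaadcaccba
   7 |  19 | adcaccba
   8 |  25 | ba
   9 |   4 | baccadaccbbbbcaadcaccba
  10 |  13 | bbbbcaadcaccba
  11 |  14 | bbbcaadcaccba
  12 |  15 | bbcaadcaccba
  13 |  16 | bcaadcaccba
  14 |  17 | caadcaccba
  15 |  21 | caccba
  16 |   7 | cadaccbbbbcaadcaccba
  17 |  24 | cba
  18 |  12 | cbbbbcaadcaccba
  19 |   6 | ccadaccbbbbcaadcaccba
  20 |  23 | ccba
  21 |  11 | ccbbbbcaadcaccba
  22 |   2 | cdbaccadaccbbbbcaadcaccba
  23 |   9 | daccbbbbcaadcaccba
  24 |   0 | dacdbaccadaccbbbbcaadcaccba
  25 |   3 | dbaccadaccbbbbcaadcaccba
  26 |  20 | dcaccba

SA = [26, 18, 5, 22, 10, 1, 8, 19, 25, 4, 13, 14, 15, 16, 17, 21, 7, 24, 12, 6, 23, 11, 2, 9, 0, 3, 20]
i: (SA[i-1],SA[i]) lcp shared
  1: (26,18) 1 'a'
  2: (18,5) 1 'a'
  3: (5,22) 3 'acc'
  4: (22,10) 4 'accb'
  5: (10,1) 2 'ac'
  6: (1,8) 1 'a'
  7: (8,19) 2 'ad'
  8: (19,25) 0 ''
  9: (25,4) 2 'ba'
  10: (4,13) 1 'b'
  11: (13,14) 3 'bbb'
  12: (14,15) 2 'bb'
  13: (15,16) 1 'b'
  14: (16,17) 0 ''
  15: (17,21) 2 'ca'
  16: (21,7) 2 'ca'
  17: (7,24) 1 'c'
  18: (24,12) 2 'cb'
  19: (12,6) 1 'c'
  20: (6,23) 2 'cc'
  21: (23,11) 3 'ccb'
  22: (11,2) 1 'c'
  23: (2,9) 0 ''
  24: (9,0) 3 'dac'
  25: (0,3) 1 'd'
  26: (3,20) 1 'd'

n(n+1)/2 = 27·28/2 = 378
Σ LCP = 0 + 1 + 1 + 3 + 4 + 2 + 1 + 2 + 0 + 2 + 1 + 3 + 2 + 1 + 0 + 2 + 2 + 1 + 2 + 1 + 2 + 3 + 1 + 0 + 3 + 1 + 1 = 42
distinct = 378 − 42 = 336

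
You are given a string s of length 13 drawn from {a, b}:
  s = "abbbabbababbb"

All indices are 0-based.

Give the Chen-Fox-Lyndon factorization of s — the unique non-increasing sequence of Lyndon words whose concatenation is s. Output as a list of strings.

["abbb", "abb", "ababbb"]

emit factor 1: 'abbb' (i=0, period=4)
emit factor 2: 'abb' (i=4, period=3)
emit factor 3: 'ababbb' (i=7, period=6)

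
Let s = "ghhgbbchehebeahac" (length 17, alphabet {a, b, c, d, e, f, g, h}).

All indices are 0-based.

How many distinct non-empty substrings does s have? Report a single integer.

141

sorted suffixes:
  #0 SA[0]=15  'ac'
  #1 SA[1]=13  'ahac'
  #2 SA[2]=4  'bbchehebeahac'
  #3 SA[3]=5  'bchehebeahac'
  #4 SA[4]=11  'beahac'
  #5 SA[5]=16  'c'
  #6 SA[6]=6  'chehebeahac'
  #7 SA[7]=12  'eahac'
  #8 SA[8]=10  'ebeahac'
  #9 SA[9]=8  'ehebeahac'
  #10 SA[10]=3  'gbbchehebeahac'
  #11 SA[11]=0  'ghhgbbchehebeahac'
  #12 SA[12]=14  'hac'
  #13 SA[13]=9  'hebeahac'
  #14 SA[14]=7  'hehebeahac'
  #15 SA[15]=2  'hgbbchehebeahac'
  #16 SA[16]=1  'hhgbbchehebeahac'

SA = [15, 13, 4, 5, 11, 16, 6, 12, 10, 8, 3, 0, 14, 9, 7, 2, 1]
i: (SA[i-1],SA[i]) lcp shared
  1: (15,13) 1 'a'
  2: (13,4) 0 ''
  3: (4,5) 1 'b'
  4: (5,11) 1 'b'
  5: (11,16) 0 ''
  6: (16,6) 1 'c'
  7: (6,12) 0 ''
  8: (12,10) 1 'e'
  9: (10,8) 1 'e'
  10: (8,3) 0 ''
  11: (3,0) 1 'g'
  12: (0,14) 0 ''
  13: (14,9) 1 'h'
  14: (9,7) 2 'he'
  15: (7,2) 1 'h'
  16: (2,1) 1 'h'

n(n+1)/2 = 17·18/2 = 153
Σ LCP = 0 + 1 + 0 + 1 + 1 + 0 + 1 + 0 + 1 + 1 + 0 + 1 + 0 + 1 + 2 + 1 + 1 = 12
distinct = 153 − 12 = 141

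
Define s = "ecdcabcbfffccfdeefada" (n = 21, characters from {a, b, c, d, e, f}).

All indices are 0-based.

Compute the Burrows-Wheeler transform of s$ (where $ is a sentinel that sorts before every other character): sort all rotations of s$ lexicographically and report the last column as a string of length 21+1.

adcfacdbfecacf$deefcfb

rank  rotation                last
    0  $ecdcabcbfffccfdeefada  a
    1  a$ecdcabcbfffccfdeefad  d
    2  abcbfffccfdeefada$ecdc  c
    3  ada$ecdcabcbfffccfdeef  f
    4  bcbfffccfdeefada$ecdca  a
    5  bfffccfdeefada$ecdcabc  c
    6  cabcbfffccfdeefada$ecd  d
    7  cbfffccfdeefada$ecdcab  b
    8  ccfdeefada$ecdcabcbfff  f
    9  cdcabcbfffccfdeefada$e  e
   10  cfdeefada$ecdcabcbfffc  c
   11  da$ecdcabcbfffccfdeefa  a
   12  dcabcbfffccfdeefada$ec  c
   13  deefada$ecdcabcbfffccf  f
   14  ecdcabcbfffccfdeefada$  $
   15  eefada$ecdcabcbfffccfd  d
   16  efada$ecdcabcbfffccfde  e
   17  fada$ecdcabcbfffccfdee  e
   18  fccfdeefada$ecdcabcbff  f
   19  fdeefada$ecdcabcbfffcc  c
   20  ffccfdeefada$ecdcabcbf  f
   21  fffccfdeefada$ecdcabcb  b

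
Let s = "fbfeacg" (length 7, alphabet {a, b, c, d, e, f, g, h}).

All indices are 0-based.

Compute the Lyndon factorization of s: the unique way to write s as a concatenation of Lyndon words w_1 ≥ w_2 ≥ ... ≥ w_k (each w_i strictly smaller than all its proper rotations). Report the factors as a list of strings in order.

emit factor 1: 'f' (i=0, period=1)
emit factor 2: 'bfe' (i=1, period=3)
emit factor 3: 'acg' (i=4, period=3)

["f", "bfe", "acg"]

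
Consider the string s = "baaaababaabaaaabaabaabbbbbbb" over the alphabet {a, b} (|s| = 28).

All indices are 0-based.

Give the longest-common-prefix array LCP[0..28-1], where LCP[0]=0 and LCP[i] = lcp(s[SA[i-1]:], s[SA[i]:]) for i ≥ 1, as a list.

sorted suffixes:
  #0 SA[0]=11  'aaaabaabaabbbbbbb'
  #1 SA[1]=1  'aaaababaabaaaabaabaabbbbbbb'
  #2 SA[2]=12  'aaabaabaabbbbbbb'
  #3 SA[3]=2  'aaababaabaaaabaabaabbbbbbb'
  #4 SA[4]=8  'aabaaaabaabaabbbbbbb'
  #5 SA[5]=13  'aabaabaabbbbbbb'
  #6 SA[6]=16  'aabaabbbbbbb'
  #7 SA[7]=3  'aababaabaaaabaabaabbbbbbb'
  #8 SA[8]=19  'aabbbbbbb'
  #9 SA[9]=9  'abaaaabaabaabbbbbbb'
  #10 SA[10]=6  'abaabaaaabaabaabbbbbbb'
  #11 SA[11]=14  'abaabaabbbbbbb'
  #12 SA[12]=17  'abaabbbbbbb'
  #13 SA[13]=4  'ababaabaaaabaabaabbbbbbb'
  #14 SA[14]=20  'abbbbbbb'
  #15 SA[15]=27  'b'
  #16 SA[16]=10  'baaaabaabaabbbbbbb'
  #17 SA[17]=0  'baaaababaabaaaabaabaabbbbbbb'
  #18 SA[18]=7  'baabaaaabaabaabbbbbbb'
  #19 SA[19]=15  'baabaabbbbbbb'
  #20 SA[20]=18  'baabbbbbbb'
  #21 SA[21]=5  'babaabaaaabaabaabbbbbbb'
  #22 SA[22]=26  'bb'
  #23 SA[23]=25  'bbb'
  #24 SA[24]=24  'bbbb'
  #25 SA[25]=23  'bbbbb'
  #26 SA[26]=22  'bbbbbb'
  #27 SA[27]=21  'bbbbbbb'

SA = [11, 1, 12, 2, 8, 13, 16, 3, 19, 9, 6, 14, 17, 4, 20, 27, 10, 0, 7, 15, 18, 5, 26, 25, 24, 23, 22, 21]
[i] adj suffixes → lcp
  [1] 11/1 → 6 ('aaaaba')
  [2] 1/12 → 3 ('aaa')
  [3] 12/2 → 5 ('aaaba')
  [4] 2/8 → 2 ('aa')
  [5] 8/13 → 5 ('aabaa')
  [6] 13/16 → 6 ('aabaab')
  [7] 16/3 → 4 ('aaba')
  [8] 3/19 → 3 ('aab')
  [9] 19/9 → 1 ('a')
  [10] 9/6 → 4 ('abaa')
  [11] 6/14 → 7 ('abaabaa')
  [12] 14/17 → 5 ('abaab')
  [13] 17/4 → 3 ('aba')
  [14] 4/20 → 2 ('ab')
  [15] 20/27 → 0 ('')
  [16] 27/10 → 1 ('b')
  [17] 10/0 → 7 ('baaaaba')
  [18] 0/7 → 3 ('baa')
  [19] 7/15 → 6 ('baabaa')
  [20] 15/18 → 4 ('baab')
  [21] 18/5 → 2 ('ba')
  [22] 5/26 → 1 ('b')
  [23] 26/25 → 2 ('bb')
  [24] 25/24 → 3 ('bbb')
  [25] 24/23 → 4 ('bbbb')
  [26] 23/22 → 5 ('bbbbb')
  [27] 22/21 → 6 ('bbbbbb')

[0, 6, 3, 5, 2, 5, 6, 4, 3, 1, 4, 7, 5, 3, 2, 0, 1, 7, 3, 6, 4, 2, 1, 2, 3, 4, 5, 6]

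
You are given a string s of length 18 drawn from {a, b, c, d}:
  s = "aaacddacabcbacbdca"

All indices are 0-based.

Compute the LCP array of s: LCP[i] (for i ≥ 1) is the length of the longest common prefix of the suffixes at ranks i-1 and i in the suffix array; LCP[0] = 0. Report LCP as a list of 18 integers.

[0, 1, 2, 1, 1, 2, 2, 0, 1, 1, 0, 2, 1, 2, 1, 0, 1, 1]

rank | idx | suffix
   0 |  17 | a
   1 |   0 | aaacddacabcbacbdca
   2 |   1 | aacddacabcbacbdca
   3 |   8 | abcbacbdca
   4 |   6 | acabcbacbdca
   5 |  12 | acbdca
   6 |   2 | acddacabcbacbdca
   7 |  11 | bacbdca
   8 |   9 | bcbacbdca
   9 |  14 | bdca
  10 |  16 | ca
  11 |   7 | cabcbacbdca
  12 |  10 | cbacbdca
  13 |  13 | cbdca
  14 |   3 | cddacabcbacbdca
  15 |   5 | dacabcbacbdca
  16 |  15 | dca
  17 |   4 | ddacabcbacbdca

SA = [17, 0, 1, 8, 6, 12, 2, 11, 9, 14, 16, 7, 10, 13, 3, 5, 15, 4]
i: (SA[i-1],SA[i]) lcp shared
  1: (17,0) 1 'a'
  2: (0,1) 2 'aa'
  3: (1,8) 1 'a'
  4: (8,6) 1 'a'
  5: (6,12) 2 'ac'
  6: (12,2) 2 'ac'
  7: (2,11) 0 ''
  8: (11,9) 1 'b'
  9: (9,14) 1 'b'
  10: (14,16) 0 ''
  11: (16,7) 2 'ca'
  12: (7,10) 1 'c'
  13: (10,13) 2 'cb'
  14: (13,3) 1 'c'
  15: (3,5) 0 ''
  16: (5,15) 1 'd'
  17: (15,4) 1 'd'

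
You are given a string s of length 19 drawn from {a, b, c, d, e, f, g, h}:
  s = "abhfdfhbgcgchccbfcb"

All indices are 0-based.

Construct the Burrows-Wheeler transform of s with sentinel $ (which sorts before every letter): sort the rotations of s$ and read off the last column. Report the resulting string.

b$cchafchggfbhdbcfcb

rank  rotation              last
    0  $abhfdfhbgcgchccbfcb  b
    1  abhfdfhbgcgchccbfcb$  $
    2  b$abhfdfhbgcgchccbfc  c
    3  bfcb$abhfdfhbgcgchcc  c
    4  bgcgchccbfcb$abhfdfh  h
    5  bhfdfhbgcgchccbfcb$a  a
    6  cb$abhfdfhbgcgchccbf  f
    7  cbfcb$abhfdfhbgcgchc  c
    8  ccbfcb$abhfdfhbgcgch  h
    9  cgchccbfcb$abhfdfhbg  g
   10  chccbfcb$abhfdfhbgcg  g
   11  dfhbgcgchccbfcb$abhf  f
   12  fcb$abhfdfhbgcgchccb  b
   13  fdfhbgcgchccbfcb$abh  h
   14  fhbgcgchccbfcb$abhfd  d
   15  gcgchccbfcb$abhfdfhb  b
   16  gchccbfcb$abhfdfhbgc  c
   17  hbgcgchccbfcb$abhfdf  f
   18  hccbfcb$abhfdfhbgcgc  c
   19  hfdfhbgcgchccbfcb$ab  b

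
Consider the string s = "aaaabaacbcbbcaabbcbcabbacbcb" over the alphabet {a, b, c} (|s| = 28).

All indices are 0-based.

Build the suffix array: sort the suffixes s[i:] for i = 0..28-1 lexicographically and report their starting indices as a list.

sorted suffixes:
  #0 SA[0]=0  'aaaabaacbcbbcaabbcbcabbacbcb'
  #1 SA[1]=1  'aaabaacbcbbcaabbcbcabbacbcb'
  #2 SA[2]=2  'aabaacbcbbcaabbcbcabbacbcb'
  #3 SA[3]=13  'aabbcbcabbacbcb'
  #4 SA[4]=5  'aacbcbbcaabbcbcabbacbcb'
  #5 SA[5]=3  'abaacbcbbcaabbcbcabbacbcb'
  #6 SA[6]=20  'abbacbcb'
  #7 SA[7]=14  'abbcbcabbacbcb'
  #8 SA[8]=23  'acbcb'
  #9 SA[9]=6  'acbcbbcaabbcbcabbacbcb'
  #10 SA[10]=27  'b'
  #11 SA[11]=4  'baacbcbbcaabbcbcabbacbcb'
  #12 SA[12]=22  'bacbcb'
  #13 SA[13]=21  'bbacbcb'
  #14 SA[14]=10  'bbcaabbcbcabbacbcb'
  #15 SA[15]=15  'bbcbcabbacbcb'
  #16 SA[16]=11  'bcaabbcbcabbacbcb'
  #17 SA[17]=18  'bcabbacbcb'
  #18 SA[18]=25  'bcb'
  #19 SA[19]=8  'bcbbcaabbcbcabbacbcb'
  #20 SA[20]=16  'bcbcabbacbcb'
  #21 SA[21]=12  'caabbcbcabbacbcb'
  #22 SA[22]=19  'cabbacbcb'
  #23 SA[23]=26  'cb'
  #24 SA[24]=9  'cbbcaabbcbcabbacbcb'
  #25 SA[25]=17  'cbcabbacbcb'
  #26 SA[26]=24  'cbcb'
  #27 SA[27]=7  'cbcbbcaabbcbcabbacbcb'

[0, 1, 2, 13, 5, 3, 20, 14, 23, 6, 27, 4, 22, 21, 10, 15, 11, 18, 25, 8, 16, 12, 19, 26, 9, 17, 24, 7]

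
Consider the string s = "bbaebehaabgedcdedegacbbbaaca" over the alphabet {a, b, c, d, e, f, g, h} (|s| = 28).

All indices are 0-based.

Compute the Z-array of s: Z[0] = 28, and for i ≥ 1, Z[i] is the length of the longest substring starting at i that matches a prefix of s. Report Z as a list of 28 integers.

[28, 1, 0, 0, 1, 0, 0, 0, 0, 1, 0, 0, 0, 0, 0, 0, 0, 0, 0, 0, 0, 2, 3, 1, 0, 0, 0, 0]

Z[0]=28
i=1: i≥r, start 0; Z[1]=1 extend→box=[1,2)
i=2: i≥r, start 0; Z[2]=0
i=3: i≥r, start 0; Z[3]=0
i=4: i≥r, start 0; Z[4]=1 extend→box=[4,5)
i=5: i≥r, start 0; Z[5]=0
i=6: i≥r, start 0; Z[6]=0
i=7: i≥r, start 0; Z[7]=0
i=8: i≥r, start 0; Z[8]=0
i=9: i≥r, start 0; Z[9]=1 extend→box=[9,10)
i=10: i≥r, start 0; Z[10]=0
i=11: i≥r, start 0; Z[11]=0
i=12: i≥r, start 0; Z[12]=0
i=13: i≥r, start 0; Z[13]=0
i=14: i≥r, start 0; Z[14]=0
i=15: i≥r, start 0; Z[15]=0
i=16: i≥r, start 0; Z[16]=0
i=17: i≥r, start 0; Z[17]=0
i=18: i≥r, start 0; Z[18]=0
i=19: i≥r, start 0; Z[19]=0
i=20: i≥r, start 0; Z[20]=0
i=21: i≥r, start 0; Z[21]=2 extend→box=[21,23)
i=22: min(r-i=1, Z[1]=1)=1; Z[22]=3 extend→box=[22,25)
i=23: min(r-i=2, Z[1]=1)=1; Z[23]=1
i=24: min(r-i=1, Z[2]=0)=0; Z[24]=0
i=25: i≥r, start 0; Z[25]=0
i=26: i≥r, start 0; Z[26]=0
i=27: i≥r, start 0; Z[27]=0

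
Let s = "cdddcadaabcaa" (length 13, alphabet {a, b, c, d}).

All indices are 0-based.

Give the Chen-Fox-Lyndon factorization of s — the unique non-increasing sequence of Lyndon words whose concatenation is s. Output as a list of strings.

emit factor 1: 'cddd' (i=0, period=4)
emit factor 2: 'c' (i=4, period=1)
emit factor 3: 'ad' (i=5, period=2)
emit factor 4: 'aabc' (i=7, period=4)
emit factor 5: 'a' (i=11, period=1)
emit factor 6: 'a' (i=12, period=1)

["cddd", "c", "ad", "aabc", "a", "a"]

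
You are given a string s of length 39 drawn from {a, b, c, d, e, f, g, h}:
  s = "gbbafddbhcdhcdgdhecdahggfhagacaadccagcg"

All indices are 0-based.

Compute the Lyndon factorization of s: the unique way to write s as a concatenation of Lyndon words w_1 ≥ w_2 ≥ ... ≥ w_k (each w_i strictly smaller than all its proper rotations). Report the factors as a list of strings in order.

emit factor 1: 'g' (i=0, period=1)
emit factor 2: 'b' (i=1, period=1)
emit factor 3: 'b' (i=2, period=1)
emit factor 4: 'afddbhcdhcdgdhecdahggfhag' (i=3, period=25)
emit factor 5: 'ac' (i=28, period=2)
emit factor 6: 'aadccagcg' (i=30, period=9)

["g", "b", "b", "afddbhcdhcdgdhecdahggfhag", "ac", "aadccagcg"]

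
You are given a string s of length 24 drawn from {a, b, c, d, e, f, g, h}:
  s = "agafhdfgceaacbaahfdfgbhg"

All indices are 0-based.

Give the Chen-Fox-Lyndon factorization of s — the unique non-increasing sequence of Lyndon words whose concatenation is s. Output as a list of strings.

["ag", "afhdfgce", "aacbaahfdfgbhg"]

emit factor 1: 'ag' (i=0, period=2)
emit factor 2: 'afhdfgce' (i=2, period=8)
emit factor 3: 'aacbaahfdfgbhg' (i=10, period=14)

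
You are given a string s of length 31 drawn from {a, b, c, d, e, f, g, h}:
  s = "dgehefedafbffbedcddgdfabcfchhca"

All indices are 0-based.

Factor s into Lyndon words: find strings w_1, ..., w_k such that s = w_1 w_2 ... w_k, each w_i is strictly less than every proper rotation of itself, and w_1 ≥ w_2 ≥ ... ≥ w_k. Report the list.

["dgehefe", "d", "afbffbedcddgdf", "abcfchhc", "a"]

emit factor 1: 'dgehefe' (i=0, period=7)
emit factor 2: 'd' (i=7, period=1)
emit factor 3: 'afbffbedcddgdf' (i=8, period=14)
emit factor 4: 'abcfchhc' (i=22, period=8)
emit factor 5: 'a' (i=30, period=1)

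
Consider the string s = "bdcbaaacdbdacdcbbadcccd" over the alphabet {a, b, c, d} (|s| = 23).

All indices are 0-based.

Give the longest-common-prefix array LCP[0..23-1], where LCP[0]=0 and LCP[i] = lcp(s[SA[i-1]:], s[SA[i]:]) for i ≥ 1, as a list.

[0, 2, 1, 3, 1, 0, 2, 1, 1, 2, 0, 2, 1, 2, 1, 2, 2, 0, 1, 1, 1, 3, 2]

sorted suffixes:
  #0 SA[0]=4  'aaacdbdacdcbbadcccd'
  #1 SA[1]=5  'aacdbdacdcbbadcccd'
  #2 SA[2]=6  'acdbdacdcbbadcccd'
  #3 SA[3]=11  'acdcbbadcccd'
  #4 SA[4]=17  'adcccd'
  #5 SA[5]=3  'baaacdbdacdcbbadcccd'
  #6 SA[6]=16  'badcccd'
  #7 SA[7]=15  'bbadcccd'
  #8 SA[8]=9  'bdacdcbbadcccd'
  #9 SA[9]=0  'bdcbaaacdbdacdcbbadcccd'
  #10 SA[10]=2  'cbaaacdbdacdcbbadcccd'
  #11 SA[11]=14  'cbbadcccd'
  #12 SA[12]=19  'cccd'
  #13 SA[13]=20  'ccd'
  #14 SA[14]=21  'cd'
  #15 SA[15]=7  'cdbdacdcbbadcccd'
  #16 SA[16]=12  'cdcbbadcccd'
  #17 SA[17]=22  'd'
  #18 SA[18]=10  'dacdcbbadcccd'
  #19 SA[19]=8  'dbdacdcbbadcccd'
  #20 SA[20]=1  'dcbaaacdbdacdcbbadcccd'
  #21 SA[21]=13  'dcbbadcccd'
  #22 SA[22]=18  'dcccd'

SA = [4, 5, 6, 11, 17, 3, 16, 15, 9, 0, 2, 14, 19, 20, 21, 7, 12, 22, 10, 8, 1, 13, 18]
i: (SA[i-1],SA[i]) lcp shared
  1: (4,5) 2 'aa'
  2: (5,6) 1 'a'
  3: (6,11) 3 'acd'
  4: (11,17) 1 'a'
  5: (17,3) 0 ''
  6: (3,16) 2 'ba'
  7: (16,15) 1 'b'
  8: (15,9) 1 'b'
  9: (9,0) 2 'bd'
  10: (0,2) 0 ''
  11: (2,14) 2 'cb'
  12: (14,19) 1 'c'
  13: (19,20) 2 'cc'
  14: (20,21) 1 'c'
  15: (21,7) 2 'cd'
  16: (7,12) 2 'cd'
  17: (12,22) 0 ''
  18: (22,10) 1 'd'
  19: (10,8) 1 'd'
  20: (8,1) 1 'd'
  21: (1,13) 3 'dcb'
  22: (13,18) 2 'dc'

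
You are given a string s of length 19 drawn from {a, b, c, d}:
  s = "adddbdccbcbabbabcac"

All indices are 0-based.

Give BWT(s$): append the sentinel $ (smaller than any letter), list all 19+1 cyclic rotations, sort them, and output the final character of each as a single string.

rank  rotation              last
    0  $adddbdccbcbabbabcac  c
    1  abbabcac$adddbdccbcb  b
    2  abcac$adddbdccbcbabb  b
    3  ac$adddbdccbcbabbabc  c
    4  adddbdccbcbabbabcac$  $
    5  babbabcac$adddbdccbc  c
    6  babcac$adddbdccbcbab  b
    7  bbabcac$adddbdccbcba  a
    8  bcac$adddbdccbcbabba  a
    9  bcbabbabcac$adddbdcc  c
   10  bdccbcbabbabcac$addd  d
   11  c$adddbdccbcbabbabca  a
   12  cac$adddbdccbcbabbab  b
   13  cbabbabcac$adddbdccb  b
   14  cbcbabbabcac$adddbdc  c
   15  ccbcbabbabcac$adddbd  d
   16  dbdccbcbabbabcac$add  d
   17  dccbcbabbabcac$adddb  b
   18  ddbdccbcbabbabcac$ad  d
   19  dddbdccbcbabbabcac$a  a

cbbc$cbaacdabbcddbda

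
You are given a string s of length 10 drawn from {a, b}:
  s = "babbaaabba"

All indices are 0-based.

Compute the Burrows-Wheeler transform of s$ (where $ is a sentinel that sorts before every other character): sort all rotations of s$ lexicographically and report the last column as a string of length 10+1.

rank  rotation     last
    0  $babbaaabba  a
    1  a$babbaaabb  b
    2  aaabba$babb  b
    3  aabba$babba  a
    4  abba$babbaa  a
    5  abbaaabba$b  b
    6  ba$babbaaab  b
    7  baaabba$bab  b
    8  babbaaabba$  $
    9  bba$babbaaa  a
   10  bbaaabba$ba  a

abbaabbb$aa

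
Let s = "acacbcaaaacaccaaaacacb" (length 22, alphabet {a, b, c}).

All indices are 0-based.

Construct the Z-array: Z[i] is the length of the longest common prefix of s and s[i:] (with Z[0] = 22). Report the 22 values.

Z[0]=22
i=1: fresh scan; Z[1]=0
i=2: fresh scan; Z[2]=2 extend→box=[2,4)
i=3: min(r-i=1, Z[1]=0)=0; Z[3]=0
i=4: fresh scan; Z[4]=0
i=5: fresh scan; Z[5]=0
i=6: fresh scan; Z[6]=1 extend→box=[6,7)
i=7: fresh scan; Z[7]=1 extend→box=[7,8)
i=8: fresh scan; Z[8]=1 extend→box=[8,9)
i=9: fresh scan; Z[9]=4 extend→box=[9,13)
i=10: min(r-i=3, Z[1]=0)=0; Z[10]=0
i=11: min(r-i=2, Z[2]=2)=2; Z[11]=2
i=12: min(r-i=1, Z[3]=0)=0; Z[12]=0
i=13: fresh scan; Z[13]=0
i=14: fresh scan; Z[14]=1 extend→box=[14,15)
i=15: fresh scan; Z[15]=1 extend→box=[15,16)
i=16: fresh scan; Z[16]=1 extend→box=[16,17)
i=17: fresh scan; Z[17]=5 extend→box=[17,22)
i=18: min(r-i=4, Z[1]=0)=0; Z[18]=0
i=19: min(r-i=3, Z[2]=2)=2; Z[19]=2
i=20: min(r-i=2, Z[3]=0)=0; Z[20]=0
i=21: min(r-i=1, Z[4]=0)=0; Z[21]=0

[22, 0, 2, 0, 0, 0, 1, 1, 1, 4, 0, 2, 0, 0, 1, 1, 1, 5, 0, 2, 0, 0]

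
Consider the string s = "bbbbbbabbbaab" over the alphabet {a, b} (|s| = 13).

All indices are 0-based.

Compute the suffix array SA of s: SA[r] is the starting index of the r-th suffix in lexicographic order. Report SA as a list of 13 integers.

rank | idx | suffix
   0 |  10 | aab
   1 |  11 | ab
   2 |   6 | abbbaab
   3 |  12 | b
   4 |   9 | baab
   5 |   5 | babbbaab
   6 |   8 | bbaab
   7 |   4 | bbabbbaab
   8 |   7 | bbbaab
   9 |   3 | bbbabbbaab
  10 |   2 | bbbbabbbaab
  11 |   1 | bbbbbabbbaab
  12 |   0 | bbbbbbabbbaab

[10, 11, 6, 12, 9, 5, 8, 4, 7, 3, 2, 1, 0]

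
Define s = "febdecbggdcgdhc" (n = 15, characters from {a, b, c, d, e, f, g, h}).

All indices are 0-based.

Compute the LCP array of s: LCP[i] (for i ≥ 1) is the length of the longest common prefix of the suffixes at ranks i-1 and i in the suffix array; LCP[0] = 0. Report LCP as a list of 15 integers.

[0, 1, 0, 1, 1, 0, 1, 1, 0, 1, 0, 0, 2, 1, 0]

rank | idx | suffix
   0 |   2 | bdecbggdcgdhc
   1 |   6 | bggdcgdhc
   2 |  14 | c
   3 |   5 | cbggdcgdhc
   4 |  10 | cgdhc
   5 |   9 | dcgdhc
   6 |   3 | decbggdcgdhc
   7 |  12 | dhc
   8 |   1 | ebdecbggdcgdhc
   9 |   4 | ecbggdcgdhc
  10 |   0 | febdecbggdcgdhc
  11 |   8 | gdcgdhc
  12 |  11 | gdhc
  13 |   7 | ggdcgdhc
  14 |  13 | hc

SA = [2, 6, 14, 5, 10, 9, 3, 12, 1, 4, 0, 8, 11, 7, 13]
[i] adj suffixes → lcp
  [1] 2/6 → 1 ('b')
  [2] 6/14 → 0 ('')
  [3] 14/5 → 1 ('c')
  [4] 5/10 → 1 ('c')
  [5] 10/9 → 0 ('')
  [6] 9/3 → 1 ('d')
  [7] 3/12 → 1 ('d')
  [8] 12/1 → 0 ('')
  [9] 1/4 → 1 ('e')
  [10] 4/0 → 0 ('')
  [11] 0/8 → 0 ('')
  [12] 8/11 → 2 ('gd')
  [13] 11/7 → 1 ('g')
  [14] 7/13 → 0 ('')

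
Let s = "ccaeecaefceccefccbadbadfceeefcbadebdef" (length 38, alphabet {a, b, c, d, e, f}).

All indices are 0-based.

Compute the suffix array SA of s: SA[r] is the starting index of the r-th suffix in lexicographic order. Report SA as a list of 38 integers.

[18, 31, 21, 2, 6, 17, 30, 20, 34, 1, 5, 16, 29, 0, 15, 11, 9, 24, 12, 19, 32, 35, 22, 33, 4, 10, 3, 25, 26, 36, 27, 13, 7, 37, 28, 14, 8, 23]

rank | idx | suffix
   0 |  18 | adbadfceeefcbadebdef
   1 |  31 | adebdef
   2 |  21 | adfceeefcbadebdef
   3 |   2 | aeecaefceccefccbadbadfceeefcbadebdef
   4 |   6 | aefceccefccbadbadfceeefcbadebdef
   5 |  17 | badbadfceeefcbadebdef
   6 |  30 | badebdef
   7 |  20 | badfceeefcbadebdef
   8 |  34 | bdef
   9 |   1 | caeecaefceccefccbadbadfceeefcbadebdef
  10 |   5 | caefceccefccbadbadfceeefcbadebdef
  11 |  16 | cbadbadfceeefcbadebdef
  12 |  29 | cbadebdef
  13 |   0 | ccaeecaefceccefccbadbadfceeefcbadebdef
  14 |  15 | ccbadbadfceeefcbadebdef
  15 |  11 | ccefccbadbadfceeefcbadebdef
  16 |   9 | ceccefccbadbadfceeefcbadebdef
  17 |  24 | ceeefcbadebdef
  18 |  12 | cefccbadbadfceeefcbadebdef
  19 |  19 | dbadfceeefcbadebdef
  20 |  32 | debdef
  21 |  35 | def
  22 |  22 | dfceeefcbadebdef
  23 |  33 | ebdef
  24 |   4 | ecaefceccefccbadbadfceeefcbadebdef
  25 |  10 | eccefccbadbadfceeefcbadebdef
  26 |   3 | eecaefceccefccbadbadfceeefcbadebdef
  27 |  25 | eeefcbadebdef
  28 |  26 | eefcbadebdef
  29 |  36 | ef
  30 |  27 | efcbadebdef
  31 |  13 | efccbadbadfceeefcbadebdef
  32 |   7 | efceccefccbadbadfceeefcbadebdef
  33 |  37 | f
  34 |  28 | fcbadebdef
  35 |  14 | fccbadbadfceeefcbadebdef
  36 |   8 | fceccefccbadbadfceeefcbadebdef
  37 |  23 | fceeefcbadebdef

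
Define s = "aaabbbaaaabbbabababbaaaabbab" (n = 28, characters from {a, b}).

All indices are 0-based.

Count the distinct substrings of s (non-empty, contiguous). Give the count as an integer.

sorted suffixes:
  #0 SA[0]=20  'aaaabbab'
  #1 SA[1]=6  'aaaabbbabababbaaaabbab'
  #2 SA[2]=21  'aaabbab'
  #3 SA[3]=0  'aaabbbaaaabbbabababbaaaabbab'
  #4 SA[4]=7  'aaabbbabababbaaaabbab'
  #5 SA[5]=22  'aabbab'
  #6 SA[6]=1  'aabbbaaaabbbabababbaaaabbab'
  #7 SA[7]=8  'aabbbabababbaaaabbab'
  #8 SA[8]=26  'ab'
  #9 SA[9]=13  'abababbaaaabbab'
  #10 SA[10]=15  'ababbaaaabbab'
  #11 SA[11]=17  'abbaaaabbab'
  #12 SA[12]=23  'abbab'
  #13 SA[13]=2  'abbbaaaabbbabababbaaaabbab'
  #14 SA[14]=9  'abbbabababbaaaabbab'
  #15 SA[15]=27  'b'
  #16 SA[16]=19  'baaaabbab'
  #17 SA[17]=5  'baaaabbbabababbaaaabbab'
  #18 SA[18]=25  'bab'
  #19 SA[19]=12  'babababbaaaabbab'
  #20 SA[20]=14  'bababbaaaabbab'
  #21 SA[21]=16  'babbaaaabbab'
  #22 SA[22]=18  'bbaaaabbab'
  #23 SA[23]=4  'bbaaaabbbabababbaaaabbab'
  #24 SA[24]=24  'bbab'
  #25 SA[25]=11  'bbabababbaaaabbab'
  #26 SA[26]=3  'bbbaaaabbbabababbaaaabbab'
  #27 SA[27]=10  'bbbabababbaaaabbab'

SA = [20, 6, 21, 0, 7, 22, 1, 8, 26, 13, 15, 17, 23, 2, 9, 27, 19, 5, 25, 12, 14, 16, 18, 4, 24, 11, 3, 10]
i: (SA[i-1],SA[i]) lcp shared
  1: (20,6) 6 'aaaabb'
  2: (6,21) 3 'aaa'
  3: (21,0) 5 'aaabb'
  4: (0,7) 7 'aaabbba'
  5: (7,22) 2 'aa'
  6: (22,1) 4 'aabb'
  7: (1,8) 6 'aabbba'
  8: (8,26) 1 'a'
  9: (26,13) 2 'ab'
  10: (13,15) 4 'abab'
  11: (15,17) 2 'ab'
  12: (17,23) 4 'abba'
  13: (23,2) 3 'abb'
  14: (2,9) 5 'abbba'
  15: (9,27) 0 ''
  16: (27,19) 1 'b'
  17: (19,5) 7 'baaaabb'
  18: (5,25) 2 'ba'
  19: (25,12) 3 'bab'
  20: (12,14) 5 'babab'
  21: (14,16) 3 'bab'
  22: (16,18) 1 'b'
  23: (18,4) 8 'bbaaaabb'
  24: (4,24) 3 'bba'
  25: (24,11) 4 'bbab'
  26: (11,3) 2 'bb'
  27: (3,10) 4 'bbba'

n(n+1)/2 = 28·29/2 = 406
Σ LCP = 0 + 6 + 3 + 5 + 7 + 2 + 4 + 6 + 1 + 2 + 4 + 2 + 4 + 3 + 5 + 0 + 1 + 7 + 2 + 3 + 5 + 3 + 1 + 8 + 3 + 4 + 2 + 4 = 97
distinct = 406 − 97 = 309

309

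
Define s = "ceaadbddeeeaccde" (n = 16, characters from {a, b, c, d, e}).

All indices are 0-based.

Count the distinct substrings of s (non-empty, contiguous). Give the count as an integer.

rank→(start, suffix):
  0 → (2, 'aadbddeeeaccde')
  1 → (11, 'accde')
  2 → (3, 'adbddeeeaccde')
  3 → (5, 'bddeeeaccde')
  4 → (12, 'ccde')
  5 → (13, 'cde')
  6 → (0, 'ceaadbddeeeaccde')
  7 → (4, 'dbddeeeaccde')
  8 → (6, 'ddeeeaccde')
  9 → (14, 'de')
  10 → (7, 'deeeaccde')
  11 → (15, 'e')
  12 → (1, 'eaadbddeeeaccde')
  13 → (10, 'eaccde')
  14 → (9, 'eeaccde')
  15 → (8, 'eeeaccde')

SA = [2, 11, 3, 5, 12, 13, 0, 4, 6, 14, 7, 15, 1, 10, 9, 8]
rank  pair      lcp
   1  s[2:],s[11:]  1  'a'
   2  s[11:],s[3:]  1  'a'
   3  s[3:],s[5:]  0  ''
   4  s[5:],s[12:]  0  ''
   5  s[12:],s[13:]  1  'c'
   6  s[13:],s[0:]  1  'c'
   7  s[0:],s[4:]  0  ''
   8  s[4:],s[6:]  1  'd'
   9  s[6:],s[14:]  1  'd'
  10  s[14:],s[7:]  2  'de'
  11  s[7:],s[15:]  0  ''
  12  s[15:],s[1:]  1  'e'
  13  s[1:],s[10:]  2  'ea'
  14  s[10:],s[9:]  1  'e'
  15  s[9:],s[8:]  2  'ee'

n(n+1)/2 = 16·17/2 = 136
Σ LCP = 0 + 1 + 1 + 0 + 0 + 1 + 1 + 0 + 1 + 1 + 2 + 0 + 1 + 2 + 1 + 2 = 14
distinct = 136 − 14 = 122

122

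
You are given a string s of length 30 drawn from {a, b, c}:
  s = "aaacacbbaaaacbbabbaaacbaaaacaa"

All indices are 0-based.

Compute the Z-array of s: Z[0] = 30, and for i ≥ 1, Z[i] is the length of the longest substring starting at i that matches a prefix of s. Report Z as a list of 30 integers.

[30, 2, 1, 0, 1, 0, 0, 0, 3, 4, 2, 1, 0, 0, 0, 1, 0, 0, 4, 2, 1, 0, 0, 3, 5, 2, 1, 0, 2, 1]

Z[0]=30
i=1: i≥r, start 0; Z[1]=2 grow→box=[1,3)
i=2: min(r-i=1, Z[1]=2)=1; Z[2]=1
i=3: i≥r, start 0; Z[3]=0
i=4: i≥r, start 0; Z[4]=1 grow→box=[4,5)
i=5: i≥r, start 0; Z[5]=0
i=6: i≥r, start 0; Z[6]=0
i=7: i≥r, start 0; Z[7]=0
i=8: i≥r, start 0; Z[8]=3 grow→box=[8,11)
i=9: min(r-i=2, Z[1]=2)=2; Z[9]=4 grow→box=[9,13)
i=10: min(r-i=3, Z[1]=2)=2; Z[10]=2
i=11: min(r-i=2, Z[2]=1)=1; Z[11]=1
i=12: min(r-i=1, Z[3]=0)=0; Z[12]=0
i=13: i≥r, start 0; Z[13]=0
i=14: i≥r, start 0; Z[14]=0
i=15: i≥r, start 0; Z[15]=1 grow→box=[15,16)
i=16: i≥r, start 0; Z[16]=0
i=17: i≥r, start 0; Z[17]=0
i=18: i≥r, start 0; Z[18]=4 grow→box=[18,22)
i=19: min(r-i=3, Z[1]=2)=2; Z[19]=2
i=20: min(r-i=2, Z[2]=1)=1; Z[20]=1
i=21: min(r-i=1, Z[3]=0)=0; Z[21]=0
i=22: i≥r, start 0; Z[22]=0
i=23: i≥r, start 0; Z[23]=3 grow→box=[23,26)
i=24: min(r-i=2, Z[1]=2)=2; Z[24]=5 grow→box=[24,29)
i=25: min(r-i=4, Z[1]=2)=2; Z[25]=2
i=26: min(r-i=3, Z[2]=1)=1; Z[26]=1
i=27: min(r-i=2, Z[3]=0)=0; Z[27]=0
i=28: min(r-i=1, Z[4]=1)=1; Z[28]=2 grow→box=[28,30)
i=29: min(r-i=1, Z[1]=2)=1; Z[29]=1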